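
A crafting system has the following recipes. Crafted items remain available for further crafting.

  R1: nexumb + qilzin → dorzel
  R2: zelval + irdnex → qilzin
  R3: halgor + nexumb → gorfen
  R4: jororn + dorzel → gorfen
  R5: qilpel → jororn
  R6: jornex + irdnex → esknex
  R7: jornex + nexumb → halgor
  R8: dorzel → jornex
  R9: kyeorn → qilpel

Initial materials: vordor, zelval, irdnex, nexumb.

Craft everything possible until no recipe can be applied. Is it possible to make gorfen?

Yes

Using R2, zelval and irdnex make qilzin.
Using R1, nexumb and qilzin make dorzel.
dorzel → jornex (R8).
jornex + nexumb → halgor (R7).
Using R3, halgor and nexumb make gorfen.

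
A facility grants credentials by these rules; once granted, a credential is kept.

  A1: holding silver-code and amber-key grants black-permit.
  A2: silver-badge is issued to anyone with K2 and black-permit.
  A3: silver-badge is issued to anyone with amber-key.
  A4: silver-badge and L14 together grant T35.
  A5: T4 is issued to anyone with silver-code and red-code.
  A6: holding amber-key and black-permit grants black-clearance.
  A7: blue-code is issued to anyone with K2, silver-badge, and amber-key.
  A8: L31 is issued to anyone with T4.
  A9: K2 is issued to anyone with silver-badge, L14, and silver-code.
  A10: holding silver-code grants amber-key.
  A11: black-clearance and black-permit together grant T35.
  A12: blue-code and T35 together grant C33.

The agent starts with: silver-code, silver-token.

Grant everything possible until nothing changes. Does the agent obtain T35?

Holding silver-code grants amber-key (A10).
Holding silver-code and amber-key grants black-permit (A1).
Holding amber-key and black-permit grants black-clearance (A6).
Holding black-clearance and black-permit grants T35 (A11).

Yes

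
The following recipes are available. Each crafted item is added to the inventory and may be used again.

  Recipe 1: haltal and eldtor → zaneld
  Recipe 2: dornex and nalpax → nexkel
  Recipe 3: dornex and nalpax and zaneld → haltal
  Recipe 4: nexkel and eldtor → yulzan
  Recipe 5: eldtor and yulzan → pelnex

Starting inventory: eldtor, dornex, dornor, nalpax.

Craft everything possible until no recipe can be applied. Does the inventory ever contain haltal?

No

haltal would need dornex, nalpax, and zaneld (Recipe 3), but zaneld is never obtained.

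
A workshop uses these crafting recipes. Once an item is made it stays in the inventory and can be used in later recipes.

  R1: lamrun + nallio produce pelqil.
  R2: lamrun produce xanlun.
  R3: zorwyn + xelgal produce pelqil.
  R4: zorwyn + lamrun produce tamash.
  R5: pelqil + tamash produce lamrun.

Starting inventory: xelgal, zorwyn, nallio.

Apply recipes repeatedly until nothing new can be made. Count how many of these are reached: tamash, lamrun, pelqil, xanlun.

Using R3, zorwyn and xelgal make pelqil.
tamash would need zorwyn and lamrun (R4), but lamrun is never obtained.
lamrun would need pelqil and tamash (R5), but tamash is never obtained.
pelqil: reached.
xanlun would need lamrun (R2), but lamrun is never obtained.
Reached: pelqil — 1 of the 4.

1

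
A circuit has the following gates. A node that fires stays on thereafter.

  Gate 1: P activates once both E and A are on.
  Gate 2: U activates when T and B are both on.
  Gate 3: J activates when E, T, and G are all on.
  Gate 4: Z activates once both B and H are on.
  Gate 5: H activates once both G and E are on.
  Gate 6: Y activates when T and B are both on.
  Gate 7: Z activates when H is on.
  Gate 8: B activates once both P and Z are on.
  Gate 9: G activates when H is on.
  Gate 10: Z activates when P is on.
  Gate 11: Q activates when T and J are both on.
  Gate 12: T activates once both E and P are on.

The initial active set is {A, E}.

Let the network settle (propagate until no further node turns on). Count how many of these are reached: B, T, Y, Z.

4

E and A are on, so P activates (Gate 1).
P is on, so Z activates (Gate 10).
Gate 12: E and P on → T on.
Gate 8: P and Z on → B on.
Gate 6: T and B on → Y on.
B: reached.
T: reached.
Y: reached.
Z: reached.
All 4 are reached.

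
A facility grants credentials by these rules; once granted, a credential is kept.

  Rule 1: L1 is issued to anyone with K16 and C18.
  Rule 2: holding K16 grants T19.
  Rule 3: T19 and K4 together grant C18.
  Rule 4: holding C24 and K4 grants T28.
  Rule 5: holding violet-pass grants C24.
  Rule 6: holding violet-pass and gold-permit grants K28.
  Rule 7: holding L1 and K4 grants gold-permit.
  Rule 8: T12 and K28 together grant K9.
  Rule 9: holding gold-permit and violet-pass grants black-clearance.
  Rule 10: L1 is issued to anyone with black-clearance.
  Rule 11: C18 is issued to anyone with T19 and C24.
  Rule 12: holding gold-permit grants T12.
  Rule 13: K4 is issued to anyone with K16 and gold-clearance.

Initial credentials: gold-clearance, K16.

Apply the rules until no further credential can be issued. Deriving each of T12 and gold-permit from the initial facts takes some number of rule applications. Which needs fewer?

gold-permit

gold-permit: Holding K16 and gold-clearance grants K4 (Rule 13). Holding K16 grants T19 (Rule 2). Holding T19 and K4 grants C18 (Rule 3). Holding K16 and C18 grants L1 (Rule 1). Holding L1 and K4 grants gold-permit (Rule 7). [5 rule applications]
T12: Holding K16 and gold-clearance grants K4 (Rule 13). Holding K16 grants T19 (Rule 2). Holding T19 and K4 grants C18 (Rule 3). Holding K16 and C18 grants L1 (Rule 1). Holding L1 and K4 grants gold-permit (Rule 7). Holding gold-permit grants T12 (Rule 12). [6 rule applications]
gold-permit needs fewer.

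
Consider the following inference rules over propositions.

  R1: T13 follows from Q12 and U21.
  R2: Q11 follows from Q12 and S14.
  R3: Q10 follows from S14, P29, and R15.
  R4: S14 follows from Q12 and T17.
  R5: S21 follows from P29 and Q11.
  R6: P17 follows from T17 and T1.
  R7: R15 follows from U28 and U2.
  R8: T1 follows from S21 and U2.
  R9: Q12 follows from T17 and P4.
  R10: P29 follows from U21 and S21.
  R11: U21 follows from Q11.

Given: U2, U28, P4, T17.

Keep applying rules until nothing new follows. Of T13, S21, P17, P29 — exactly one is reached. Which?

T17 and P4 hold, so Q12 follows (R9).
From Q12 and T17, R4 gives S14.
From Q12 and S14, R2 gives Q11.
From Q11, R11 gives U21.
Q12 and U21 hold, so T13 follows (R1).
P17 would need T17 and T1 (R6), but T1 is never established. P29 would need U21 and S21 (R10), but S21 is never established. S21 would need P29 and Q11 (R5), but P29 is never established.

T13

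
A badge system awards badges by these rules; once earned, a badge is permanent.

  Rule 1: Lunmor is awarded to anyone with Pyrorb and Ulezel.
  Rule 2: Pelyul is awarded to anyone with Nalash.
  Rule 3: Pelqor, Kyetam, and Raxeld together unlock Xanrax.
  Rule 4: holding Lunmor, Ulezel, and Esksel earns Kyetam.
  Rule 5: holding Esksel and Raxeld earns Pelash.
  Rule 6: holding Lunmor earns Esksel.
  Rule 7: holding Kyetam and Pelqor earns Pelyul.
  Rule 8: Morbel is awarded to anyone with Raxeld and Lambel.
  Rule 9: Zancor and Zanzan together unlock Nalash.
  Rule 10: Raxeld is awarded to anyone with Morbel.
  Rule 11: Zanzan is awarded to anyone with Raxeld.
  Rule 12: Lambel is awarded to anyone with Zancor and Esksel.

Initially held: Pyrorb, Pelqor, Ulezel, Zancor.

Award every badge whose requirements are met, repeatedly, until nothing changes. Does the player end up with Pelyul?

With Pyrorb and Ulezel, Lunmor is earned (Rule 1).
With Lunmor, Esksel is earned (Rule 6).
With Lunmor, Ulezel, and Esksel, Kyetam is earned (Rule 4).
With Kyetam and Pelqor, Pelyul is earned (Rule 7).

Yes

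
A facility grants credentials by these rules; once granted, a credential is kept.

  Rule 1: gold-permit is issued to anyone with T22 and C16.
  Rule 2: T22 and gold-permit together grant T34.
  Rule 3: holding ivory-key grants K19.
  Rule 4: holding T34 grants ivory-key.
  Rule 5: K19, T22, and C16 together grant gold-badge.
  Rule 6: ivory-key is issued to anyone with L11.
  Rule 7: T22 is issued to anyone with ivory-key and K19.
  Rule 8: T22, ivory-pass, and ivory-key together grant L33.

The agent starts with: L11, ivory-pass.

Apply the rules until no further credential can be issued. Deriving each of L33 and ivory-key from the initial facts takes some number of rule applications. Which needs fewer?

ivory-key: Holding L11 grants ivory-key (Rule 6). [1 rule application]
L33: Holding L11 grants ivory-key (Rule 6). Holding ivory-key grants K19 (Rule 3). Holding ivory-key and K19 grants T22 (Rule 7). Holding T22, ivory-pass, and ivory-key grants L33 (Rule 8). [4 rule applications]
ivory-key needs fewer.

ivory-key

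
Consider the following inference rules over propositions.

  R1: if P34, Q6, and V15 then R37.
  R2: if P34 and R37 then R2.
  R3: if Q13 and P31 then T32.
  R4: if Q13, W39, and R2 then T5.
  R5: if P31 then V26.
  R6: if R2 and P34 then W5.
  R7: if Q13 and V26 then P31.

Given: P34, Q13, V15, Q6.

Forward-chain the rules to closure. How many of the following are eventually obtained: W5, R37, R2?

From P34, Q6, and V15, R1 gives R37.
From P34 and R37, R2 gives R2.
R2 and P34 hold, so W5 follows (R6).
W5: reached.
R37: reached.
R2: reached.
All 3 are reached.

3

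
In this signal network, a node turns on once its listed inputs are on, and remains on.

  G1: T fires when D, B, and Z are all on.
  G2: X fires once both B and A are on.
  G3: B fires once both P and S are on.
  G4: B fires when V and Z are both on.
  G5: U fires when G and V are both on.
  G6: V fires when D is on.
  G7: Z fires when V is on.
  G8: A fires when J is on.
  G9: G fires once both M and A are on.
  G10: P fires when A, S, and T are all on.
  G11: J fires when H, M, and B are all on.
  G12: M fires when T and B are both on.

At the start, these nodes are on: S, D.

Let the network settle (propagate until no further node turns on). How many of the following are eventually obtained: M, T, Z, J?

3

G6: D on → V on.
V is on, so Z fires (G7).
G4: V and Z on → B on.
G1: D, B, and Z on → T on.
G12: T and B on → M on.
M: reached.
T: reached.
Z: reached.
J would need H, M, and B (G11), but H never turns on.
Reached: M, T, and Z — 3 of the 4.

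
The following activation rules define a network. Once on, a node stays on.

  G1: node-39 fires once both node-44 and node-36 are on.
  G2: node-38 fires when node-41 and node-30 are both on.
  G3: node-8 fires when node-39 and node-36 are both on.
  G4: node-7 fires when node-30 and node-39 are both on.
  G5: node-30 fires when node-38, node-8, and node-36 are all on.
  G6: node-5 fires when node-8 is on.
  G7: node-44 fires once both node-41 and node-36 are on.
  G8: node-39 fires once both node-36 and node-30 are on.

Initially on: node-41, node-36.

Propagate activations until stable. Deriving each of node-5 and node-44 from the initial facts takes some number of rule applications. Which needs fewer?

node-44: G7: node-41 and node-36 on → node-44 on. [1 rule application]
node-5: node-41 and node-36 are on, so node-44 fires (G7). G1: node-44 and node-36 on → node-39 on. G3: node-39 and node-36 on → node-8 on. G6: node-8 on → node-5 on. [4 rule applications]
node-44 needs fewer.

node-44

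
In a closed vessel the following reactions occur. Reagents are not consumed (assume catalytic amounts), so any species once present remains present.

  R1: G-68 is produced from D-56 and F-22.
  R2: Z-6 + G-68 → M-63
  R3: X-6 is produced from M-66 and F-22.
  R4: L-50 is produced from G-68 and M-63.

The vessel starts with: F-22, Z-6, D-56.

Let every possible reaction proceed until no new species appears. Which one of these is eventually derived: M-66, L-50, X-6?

D-56 and F-22 present → G-68 forms (R1).
Z-6 and G-68 present → M-63 forms (R2).
G-68 and M-63 present → L-50 forms (R4).
X-6 would need M-66 and F-22 (R3), but M-66 never forms. No rule produces M-66, and it is not given.

L-50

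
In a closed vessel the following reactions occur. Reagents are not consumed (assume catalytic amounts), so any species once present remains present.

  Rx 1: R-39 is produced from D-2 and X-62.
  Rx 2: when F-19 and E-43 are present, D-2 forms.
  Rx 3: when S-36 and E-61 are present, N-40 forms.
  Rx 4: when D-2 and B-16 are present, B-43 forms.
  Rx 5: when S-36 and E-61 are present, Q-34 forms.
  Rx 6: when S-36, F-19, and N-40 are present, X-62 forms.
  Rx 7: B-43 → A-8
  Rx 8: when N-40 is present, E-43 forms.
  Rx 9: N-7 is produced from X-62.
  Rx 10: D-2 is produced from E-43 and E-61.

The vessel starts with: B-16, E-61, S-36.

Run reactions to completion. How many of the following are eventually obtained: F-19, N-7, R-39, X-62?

0

No rule produces F-19, and it is not given.
N-7 would need X-62 (Rx 9), but X-62 never forms.
R-39 would need D-2 and X-62 (Rx 1), but X-62 never forms.
X-62 would need S-36, F-19, and N-40 (Rx 6), but F-19 never forms.
None of the 4 are reached.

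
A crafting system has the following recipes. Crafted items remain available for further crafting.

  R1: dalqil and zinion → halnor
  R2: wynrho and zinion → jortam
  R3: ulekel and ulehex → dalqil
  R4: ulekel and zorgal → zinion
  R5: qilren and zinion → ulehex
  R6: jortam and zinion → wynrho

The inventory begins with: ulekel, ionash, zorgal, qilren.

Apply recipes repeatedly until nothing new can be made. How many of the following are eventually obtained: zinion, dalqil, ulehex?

Using R4, ulekel and zorgal make zinion.
Using R5, qilren and zinion make ulehex.
ulekel and ulehex → dalqil (R3).
zinion: reached.
dalqil: reached.
ulehex: reached.
All 3 are reached.

3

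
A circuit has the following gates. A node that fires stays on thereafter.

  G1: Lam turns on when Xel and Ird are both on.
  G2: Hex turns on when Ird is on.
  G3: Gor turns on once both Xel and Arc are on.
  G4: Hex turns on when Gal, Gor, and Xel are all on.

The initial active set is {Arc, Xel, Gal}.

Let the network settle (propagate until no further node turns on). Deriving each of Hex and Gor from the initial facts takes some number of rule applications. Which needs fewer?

Gor

Gor: Xel and Arc are on, so Gor turns on (G3). [1 rule application]
Hex: Xel and Arc are on, so Gor turns on (G3). G4: Gal, Gor, and Xel on → Hex on. [2 rule applications]
Gor needs fewer.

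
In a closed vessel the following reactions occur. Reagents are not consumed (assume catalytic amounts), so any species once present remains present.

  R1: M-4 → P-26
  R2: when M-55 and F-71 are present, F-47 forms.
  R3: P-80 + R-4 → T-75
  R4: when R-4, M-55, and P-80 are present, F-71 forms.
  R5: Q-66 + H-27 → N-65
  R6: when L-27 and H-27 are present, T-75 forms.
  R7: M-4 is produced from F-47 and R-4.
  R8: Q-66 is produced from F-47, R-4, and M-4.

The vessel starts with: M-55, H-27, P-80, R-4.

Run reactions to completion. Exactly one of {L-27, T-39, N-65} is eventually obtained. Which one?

R-4, M-55, and P-80 present → F-71 forms (R4).
M-55 and F-71 present → F-47 forms (R2).
F-47 and R-4 present → M-4 forms (R7).
F-47, R-4, and M-4 present → Q-66 forms (R8).
Q-66 and H-27 present → N-65 forms (R5).
No rule produces L-27, and it is not given. No rule produces T-39, and it is not given.

N-65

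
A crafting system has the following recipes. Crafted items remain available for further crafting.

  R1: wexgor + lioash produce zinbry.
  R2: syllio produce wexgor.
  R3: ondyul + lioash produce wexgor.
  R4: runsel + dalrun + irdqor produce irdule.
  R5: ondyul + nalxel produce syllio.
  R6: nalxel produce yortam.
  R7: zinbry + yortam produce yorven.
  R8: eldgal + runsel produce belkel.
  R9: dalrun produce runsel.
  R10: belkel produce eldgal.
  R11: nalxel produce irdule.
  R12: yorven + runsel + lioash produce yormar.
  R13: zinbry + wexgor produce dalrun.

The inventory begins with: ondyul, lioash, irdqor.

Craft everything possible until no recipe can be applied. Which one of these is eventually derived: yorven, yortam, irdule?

Using R3, ondyul and lioash make wexgor.
wexgor + lioash → zinbry (R1).
zinbry + wexgor → dalrun (R13).
Using R9, dalrun makes runsel.
Using R4, runsel, dalrun, and irdqor make irdule.
yorven would need zinbry and yortam (R7), but yortam is never obtained. yortam would need nalxel (R6), but nalxel is never obtained.

irdule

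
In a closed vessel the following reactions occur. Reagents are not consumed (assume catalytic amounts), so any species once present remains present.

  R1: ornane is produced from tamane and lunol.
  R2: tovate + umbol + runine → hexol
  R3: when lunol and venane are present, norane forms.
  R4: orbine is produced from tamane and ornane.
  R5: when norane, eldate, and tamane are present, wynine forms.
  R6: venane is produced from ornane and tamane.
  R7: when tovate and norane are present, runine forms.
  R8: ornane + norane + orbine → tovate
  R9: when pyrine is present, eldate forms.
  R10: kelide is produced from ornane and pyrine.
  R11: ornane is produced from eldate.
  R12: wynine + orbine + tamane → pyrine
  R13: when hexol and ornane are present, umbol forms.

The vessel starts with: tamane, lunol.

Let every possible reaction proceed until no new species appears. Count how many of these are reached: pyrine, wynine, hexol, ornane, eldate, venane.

2

tamane and lunol present → ornane forms (R1).
ornane and tamane present → venane forms (R6).
pyrine would need wynine, orbine, and tamane (R12), but wynine never forms.
wynine would need norane, eldate, and tamane (R5), but eldate never forms.
hexol would need tovate, umbol, and runine (R2), but umbol never forms.
ornane: reached.
eldate would need pyrine (R9), but pyrine never forms.
venane: reached.
Reached: ornane and venane — 2 of the 6.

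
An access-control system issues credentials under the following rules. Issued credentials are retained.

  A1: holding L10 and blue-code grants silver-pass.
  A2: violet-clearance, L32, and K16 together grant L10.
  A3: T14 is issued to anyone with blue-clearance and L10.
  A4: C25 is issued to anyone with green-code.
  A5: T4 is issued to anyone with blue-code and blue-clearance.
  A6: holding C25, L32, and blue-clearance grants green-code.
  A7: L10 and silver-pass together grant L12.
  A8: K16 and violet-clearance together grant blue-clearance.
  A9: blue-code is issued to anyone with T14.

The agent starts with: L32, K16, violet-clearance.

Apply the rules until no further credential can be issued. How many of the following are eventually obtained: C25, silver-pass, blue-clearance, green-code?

Holding K16 and violet-clearance grants blue-clearance (A8).
Holding violet-clearance, L32, and K16 grants L10 (A2).
Holding blue-clearance and L10 grants T14 (A3).
Holding T14 grants blue-code (A9).
Holding L10 and blue-code grants silver-pass (A1).
C25 would need green-code (A4), but green-code is never granted.
silver-pass: reached.
blue-clearance: reached.
green-code would need C25, L32, and blue-clearance (A6), but C25 is never granted.
Reached: silver-pass and blue-clearance — 2 of the 4.

2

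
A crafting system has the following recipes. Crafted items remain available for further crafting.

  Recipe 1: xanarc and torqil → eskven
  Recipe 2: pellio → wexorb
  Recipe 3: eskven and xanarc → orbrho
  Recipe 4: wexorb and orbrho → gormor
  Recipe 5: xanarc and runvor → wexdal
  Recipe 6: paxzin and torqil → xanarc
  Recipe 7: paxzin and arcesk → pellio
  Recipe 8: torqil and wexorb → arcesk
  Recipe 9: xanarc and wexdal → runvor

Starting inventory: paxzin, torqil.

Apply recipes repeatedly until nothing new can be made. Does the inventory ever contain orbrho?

Using Recipe 6, paxzin and torqil make xanarc.
xanarc and torqil → eskven (Recipe 1).
Using Recipe 3, eskven and xanarc make orbrho.

Yes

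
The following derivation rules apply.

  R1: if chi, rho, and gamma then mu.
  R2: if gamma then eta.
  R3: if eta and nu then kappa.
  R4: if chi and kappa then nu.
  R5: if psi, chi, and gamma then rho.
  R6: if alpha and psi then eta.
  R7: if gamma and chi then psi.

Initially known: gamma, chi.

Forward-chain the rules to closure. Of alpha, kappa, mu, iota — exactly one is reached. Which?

gamma and chi hold, so psi follows (R7).
psi, chi, and gamma hold, so rho follows (R5).
chi, rho, and gamma hold, so mu follows (R1).
kappa would need eta and nu (R3), but nu is never established. No rule produces iota, and it is not given. No rule produces alpha, and it is not given.

mu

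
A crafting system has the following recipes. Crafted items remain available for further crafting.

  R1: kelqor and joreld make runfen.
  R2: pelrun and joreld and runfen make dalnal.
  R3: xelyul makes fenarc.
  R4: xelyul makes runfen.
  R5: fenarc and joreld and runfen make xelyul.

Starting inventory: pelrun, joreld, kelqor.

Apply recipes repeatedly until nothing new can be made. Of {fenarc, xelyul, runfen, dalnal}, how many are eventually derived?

kelqor and joreld → runfen (R1).
Using R2, pelrun, joreld, and runfen make dalnal.
fenarc would need xelyul (R3), but xelyul is never obtained.
xelyul would need fenarc, joreld, and runfen (R5), but fenarc is never obtained.
runfen: reached.
dalnal: reached.
Reached: runfen and dalnal — 2 of the 4.

2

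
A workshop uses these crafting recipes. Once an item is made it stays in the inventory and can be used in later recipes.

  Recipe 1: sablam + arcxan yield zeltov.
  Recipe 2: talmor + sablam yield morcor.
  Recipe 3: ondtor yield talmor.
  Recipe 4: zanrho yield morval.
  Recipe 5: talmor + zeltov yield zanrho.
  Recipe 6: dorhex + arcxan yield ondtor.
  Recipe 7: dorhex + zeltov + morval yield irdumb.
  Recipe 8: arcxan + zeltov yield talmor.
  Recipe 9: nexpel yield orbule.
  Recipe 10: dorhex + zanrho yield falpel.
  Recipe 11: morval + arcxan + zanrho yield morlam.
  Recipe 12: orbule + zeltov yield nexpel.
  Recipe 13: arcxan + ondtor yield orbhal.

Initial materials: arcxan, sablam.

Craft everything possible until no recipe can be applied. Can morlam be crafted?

Using Recipe 1, sablam and arcxan make zeltov.
arcxan + zeltov → talmor (Recipe 8).
Using Recipe 5, talmor and zeltov make zanrho.
Using Recipe 4, zanrho makes morval.
morval + arcxan + zanrho → morlam (Recipe 11).

Yes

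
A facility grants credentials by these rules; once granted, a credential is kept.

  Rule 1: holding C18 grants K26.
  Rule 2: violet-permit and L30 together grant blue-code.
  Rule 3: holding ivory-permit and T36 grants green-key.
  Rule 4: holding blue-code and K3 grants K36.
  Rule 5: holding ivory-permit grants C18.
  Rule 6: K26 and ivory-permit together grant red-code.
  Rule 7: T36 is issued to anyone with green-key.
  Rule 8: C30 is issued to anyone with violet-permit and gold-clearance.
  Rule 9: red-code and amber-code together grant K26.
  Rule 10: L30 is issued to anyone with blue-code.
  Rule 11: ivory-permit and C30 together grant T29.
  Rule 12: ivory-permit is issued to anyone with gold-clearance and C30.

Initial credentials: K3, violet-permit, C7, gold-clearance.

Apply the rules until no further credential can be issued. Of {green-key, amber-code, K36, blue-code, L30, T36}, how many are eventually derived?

green-key would need ivory-permit and T36 (Rule 3), but T36 is never granted.
No rule produces amber-code, and it is not given.
K36 would need blue-code and K3 (Rule 4), but blue-code is never granted.
blue-code would need violet-permit and L30 (Rule 2), but L30 is never granted.
L30 would need blue-code (Rule 10), but blue-code is never granted.
T36 would need green-key (Rule 7), but green-key is never granted.
None of the 6 are reached.

0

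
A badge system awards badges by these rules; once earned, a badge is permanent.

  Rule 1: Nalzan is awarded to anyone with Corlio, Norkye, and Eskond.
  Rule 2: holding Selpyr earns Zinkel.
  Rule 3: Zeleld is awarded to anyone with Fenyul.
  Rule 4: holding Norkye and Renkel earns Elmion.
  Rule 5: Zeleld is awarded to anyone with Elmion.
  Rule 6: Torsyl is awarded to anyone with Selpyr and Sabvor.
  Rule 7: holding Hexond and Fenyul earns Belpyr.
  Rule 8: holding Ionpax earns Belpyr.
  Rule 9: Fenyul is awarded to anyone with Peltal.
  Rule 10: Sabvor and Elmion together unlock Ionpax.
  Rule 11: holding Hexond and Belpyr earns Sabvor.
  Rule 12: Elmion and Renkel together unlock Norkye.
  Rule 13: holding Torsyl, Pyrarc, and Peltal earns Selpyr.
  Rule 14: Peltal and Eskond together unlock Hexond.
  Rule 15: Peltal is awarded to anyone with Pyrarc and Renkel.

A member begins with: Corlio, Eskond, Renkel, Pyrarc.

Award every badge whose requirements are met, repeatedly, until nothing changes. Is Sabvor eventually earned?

Yes

With Pyrarc and Renkel, Peltal is earned (Rule 15).
With Peltal, Fenyul is earned (Rule 9).
With Peltal and Eskond, Hexond is earned (Rule 14).
With Hexond and Fenyul, Belpyr is earned (Rule 7).
With Hexond and Belpyr, Sabvor is earned (Rule 11).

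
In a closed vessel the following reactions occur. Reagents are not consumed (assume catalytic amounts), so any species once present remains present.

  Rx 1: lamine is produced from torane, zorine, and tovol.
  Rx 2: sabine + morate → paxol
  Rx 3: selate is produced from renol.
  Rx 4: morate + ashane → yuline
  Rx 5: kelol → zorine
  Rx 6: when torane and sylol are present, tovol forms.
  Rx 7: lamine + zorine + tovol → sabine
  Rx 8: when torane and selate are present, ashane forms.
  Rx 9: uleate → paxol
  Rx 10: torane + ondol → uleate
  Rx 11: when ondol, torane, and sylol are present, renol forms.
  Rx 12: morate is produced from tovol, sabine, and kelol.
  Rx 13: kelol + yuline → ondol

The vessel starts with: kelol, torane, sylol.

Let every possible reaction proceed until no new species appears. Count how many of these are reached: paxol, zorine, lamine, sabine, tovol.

5

torane and sylol present → tovol forms (Rx 6).
kelol present → zorine forms (Rx 5).
torane, zorine, and tovol present → lamine forms (Rx 1).
lamine, zorine, and tovol present → sabine forms (Rx 7).
tovol, sabine, and kelol present → morate forms (Rx 12).
sabine and morate present → paxol forms (Rx 2).
paxol: reached.
zorine: reached.
lamine: reached.
sabine: reached.
tovol: reached.
All 5 are reached.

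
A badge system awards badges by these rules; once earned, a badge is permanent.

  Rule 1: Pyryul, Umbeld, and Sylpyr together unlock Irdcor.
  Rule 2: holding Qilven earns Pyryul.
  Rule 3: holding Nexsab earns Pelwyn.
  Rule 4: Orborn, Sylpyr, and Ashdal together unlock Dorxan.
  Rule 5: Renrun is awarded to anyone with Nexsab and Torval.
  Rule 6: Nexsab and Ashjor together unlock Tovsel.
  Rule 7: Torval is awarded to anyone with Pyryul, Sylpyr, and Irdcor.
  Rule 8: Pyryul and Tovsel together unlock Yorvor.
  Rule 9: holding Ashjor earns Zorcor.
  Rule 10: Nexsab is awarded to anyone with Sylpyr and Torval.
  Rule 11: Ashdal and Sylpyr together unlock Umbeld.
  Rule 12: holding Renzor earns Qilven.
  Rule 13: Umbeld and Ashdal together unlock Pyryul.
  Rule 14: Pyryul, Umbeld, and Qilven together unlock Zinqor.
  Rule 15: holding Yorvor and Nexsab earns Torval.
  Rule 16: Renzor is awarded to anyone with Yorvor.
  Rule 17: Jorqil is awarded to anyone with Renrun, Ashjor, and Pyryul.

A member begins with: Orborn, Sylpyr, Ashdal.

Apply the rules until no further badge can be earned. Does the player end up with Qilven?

No

Qilven would need Renzor (Rule 12), but Renzor is never earned.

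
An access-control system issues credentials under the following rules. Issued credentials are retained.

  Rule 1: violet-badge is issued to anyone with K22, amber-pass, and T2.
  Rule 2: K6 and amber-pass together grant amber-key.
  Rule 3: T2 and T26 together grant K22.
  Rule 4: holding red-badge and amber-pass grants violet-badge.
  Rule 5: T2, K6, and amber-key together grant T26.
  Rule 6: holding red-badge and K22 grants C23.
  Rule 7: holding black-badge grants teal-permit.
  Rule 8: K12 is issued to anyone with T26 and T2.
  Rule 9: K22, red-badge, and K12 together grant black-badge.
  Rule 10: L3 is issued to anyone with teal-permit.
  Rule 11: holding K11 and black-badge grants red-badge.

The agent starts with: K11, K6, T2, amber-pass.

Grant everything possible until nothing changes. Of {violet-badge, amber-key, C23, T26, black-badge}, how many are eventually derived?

Holding K6 and amber-pass grants amber-key (Rule 2).
Holding T2, K6, and amber-key grants T26 (Rule 5).
Holding T2 and T26 grants K22 (Rule 3).
Holding K22, amber-pass, and T2 grants violet-badge (Rule 1).
violet-badge: reached.
amber-key: reached.
C23 would need red-badge and K22 (Rule 6), but red-badge is never granted.
T26: reached.
black-badge would need K22, red-badge, and K12 (Rule 9), but red-badge is never granted.
Reached: violet-badge, amber-key, and T26 — 3 of the 5.

3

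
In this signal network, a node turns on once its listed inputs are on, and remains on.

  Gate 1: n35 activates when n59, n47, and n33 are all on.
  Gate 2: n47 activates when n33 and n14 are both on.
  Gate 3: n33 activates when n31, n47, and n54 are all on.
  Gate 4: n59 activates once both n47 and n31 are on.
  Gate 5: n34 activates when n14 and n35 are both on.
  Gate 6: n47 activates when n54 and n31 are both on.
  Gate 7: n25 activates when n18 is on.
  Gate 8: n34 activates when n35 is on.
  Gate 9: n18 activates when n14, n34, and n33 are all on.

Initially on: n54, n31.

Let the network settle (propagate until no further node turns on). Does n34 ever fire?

Yes

Gate 6: n54 and n31 on → n47 on.
n47 and n31 are on, so n59 activates (Gate 4).
Gate 3: n31, n47, and n54 on → n33 on.
Gate 1: n59, n47, and n33 on → n35 on.
n35 is on, so n34 activates (Gate 8).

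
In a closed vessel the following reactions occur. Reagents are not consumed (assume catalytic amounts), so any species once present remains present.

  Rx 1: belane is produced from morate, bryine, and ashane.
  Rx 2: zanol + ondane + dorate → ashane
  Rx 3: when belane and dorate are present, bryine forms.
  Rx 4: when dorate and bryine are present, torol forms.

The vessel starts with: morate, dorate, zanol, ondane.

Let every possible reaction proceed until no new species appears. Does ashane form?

Yes

zanol, ondane, and dorate present → ashane forms (Rx 2).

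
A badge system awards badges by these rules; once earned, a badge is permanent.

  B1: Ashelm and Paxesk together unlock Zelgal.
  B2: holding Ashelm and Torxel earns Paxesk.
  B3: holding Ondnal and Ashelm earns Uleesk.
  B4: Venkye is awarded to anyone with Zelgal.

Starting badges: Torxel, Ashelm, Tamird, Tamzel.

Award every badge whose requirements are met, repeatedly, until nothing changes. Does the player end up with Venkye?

With Ashelm and Torxel, Paxesk is earned (B2).
With Ashelm and Paxesk, Zelgal is earned (B1).
With Zelgal, Venkye is earned (B4).

Yes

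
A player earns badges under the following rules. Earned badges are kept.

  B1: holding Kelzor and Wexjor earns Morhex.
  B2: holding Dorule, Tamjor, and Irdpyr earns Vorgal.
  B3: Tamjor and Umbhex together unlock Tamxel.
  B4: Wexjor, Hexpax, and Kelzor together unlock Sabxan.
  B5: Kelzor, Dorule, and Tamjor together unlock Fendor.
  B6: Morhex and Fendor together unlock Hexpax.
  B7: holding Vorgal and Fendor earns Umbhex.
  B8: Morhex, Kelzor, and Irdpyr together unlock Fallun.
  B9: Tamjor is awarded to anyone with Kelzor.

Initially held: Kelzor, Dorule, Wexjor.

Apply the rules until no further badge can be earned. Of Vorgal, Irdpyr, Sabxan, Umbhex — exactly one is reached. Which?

With Kelzor, Tamjor is earned (B9).
With Kelzor and Wexjor, Morhex is earned (B1).
With Kelzor, Dorule, and Tamjor, Fendor is earned (B5).
With Morhex and Fendor, Hexpax is earned (B6).
With Wexjor, Hexpax, and Kelzor, Sabxan is earned (B4).
No rule produces Irdpyr, and it is not given. Vorgal would need Dorule, Tamjor, and Irdpyr (B2), but Irdpyr is never earned. Umbhex would need Vorgal and Fendor (B7), but Vorgal is never earned.

Sabxan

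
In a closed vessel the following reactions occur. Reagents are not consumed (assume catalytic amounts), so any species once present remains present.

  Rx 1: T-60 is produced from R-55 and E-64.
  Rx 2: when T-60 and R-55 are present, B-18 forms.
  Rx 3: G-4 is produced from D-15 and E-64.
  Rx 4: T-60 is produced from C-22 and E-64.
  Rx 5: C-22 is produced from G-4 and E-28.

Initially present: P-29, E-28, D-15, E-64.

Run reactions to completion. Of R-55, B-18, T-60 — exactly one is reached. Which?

T-60

D-15 and E-64 present → G-4 forms (Rx 3).
G-4 and E-28 present → C-22 forms (Rx 5).
C-22 and E-64 present → T-60 forms (Rx 4).
No rule produces R-55, and it is not given. B-18 would need T-60 and R-55 (Rx 2), but R-55 never forms.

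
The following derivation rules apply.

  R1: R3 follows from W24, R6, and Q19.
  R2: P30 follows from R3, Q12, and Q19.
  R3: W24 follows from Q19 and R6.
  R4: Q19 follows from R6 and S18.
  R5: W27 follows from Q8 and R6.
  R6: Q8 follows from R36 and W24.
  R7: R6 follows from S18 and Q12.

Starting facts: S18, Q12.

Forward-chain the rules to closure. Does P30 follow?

Yes

S18 and Q12 hold, so R6 follows (R7).
From R6 and S18, R4 gives Q19.
From Q19 and R6, R3 gives W24.
W24, R6, and Q19 hold, so R3 follows (R1).
From R3, Q12, and Q19, R2 gives P30.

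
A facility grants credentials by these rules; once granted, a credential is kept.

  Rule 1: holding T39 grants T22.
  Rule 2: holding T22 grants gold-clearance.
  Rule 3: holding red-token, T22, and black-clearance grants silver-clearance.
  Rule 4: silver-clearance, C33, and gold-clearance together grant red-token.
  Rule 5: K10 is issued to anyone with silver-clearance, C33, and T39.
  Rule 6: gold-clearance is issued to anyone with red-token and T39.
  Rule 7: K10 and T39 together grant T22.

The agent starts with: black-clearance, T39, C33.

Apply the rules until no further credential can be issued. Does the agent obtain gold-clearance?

Yes

Holding T39 grants T22 (Rule 1).
Holding T22 grants gold-clearance (Rule 2).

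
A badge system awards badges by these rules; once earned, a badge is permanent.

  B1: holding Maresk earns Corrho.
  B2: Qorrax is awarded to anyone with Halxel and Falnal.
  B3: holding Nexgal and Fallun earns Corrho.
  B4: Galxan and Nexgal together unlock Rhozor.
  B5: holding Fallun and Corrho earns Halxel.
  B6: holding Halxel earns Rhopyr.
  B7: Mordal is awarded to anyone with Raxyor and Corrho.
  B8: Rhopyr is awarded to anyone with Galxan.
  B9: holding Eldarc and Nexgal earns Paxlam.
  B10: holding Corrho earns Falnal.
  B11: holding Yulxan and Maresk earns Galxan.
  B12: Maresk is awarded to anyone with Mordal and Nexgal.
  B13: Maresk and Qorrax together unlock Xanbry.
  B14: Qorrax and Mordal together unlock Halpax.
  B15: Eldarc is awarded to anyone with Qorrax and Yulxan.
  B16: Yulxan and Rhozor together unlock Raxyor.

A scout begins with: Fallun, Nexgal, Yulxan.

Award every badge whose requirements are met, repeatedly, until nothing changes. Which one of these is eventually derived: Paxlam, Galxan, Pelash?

With Nexgal and Fallun, Corrho is earned (B3).
With Fallun and Corrho, Halxel is earned (B5).
With Corrho, Falnal is earned (B10).
With Halxel and Falnal, Qorrax is earned (B2).
With Qorrax and Yulxan, Eldarc is earned (B15).
With Eldarc and Nexgal, Paxlam is earned (B9).
No rule produces Pelash, and it is not given. Galxan would need Yulxan and Maresk (B11), but Maresk is never earned.

Paxlam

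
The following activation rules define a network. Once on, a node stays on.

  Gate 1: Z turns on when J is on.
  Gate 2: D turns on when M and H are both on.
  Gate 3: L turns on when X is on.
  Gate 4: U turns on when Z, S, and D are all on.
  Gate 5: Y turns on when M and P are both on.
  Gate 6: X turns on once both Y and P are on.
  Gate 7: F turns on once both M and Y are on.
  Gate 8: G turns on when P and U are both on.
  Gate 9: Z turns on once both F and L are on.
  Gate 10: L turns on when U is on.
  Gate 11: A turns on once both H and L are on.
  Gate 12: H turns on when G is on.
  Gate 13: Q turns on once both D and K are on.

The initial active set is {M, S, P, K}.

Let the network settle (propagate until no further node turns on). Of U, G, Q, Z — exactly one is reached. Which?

M and P are on, so Y turns on (Gate 5).
Gate 6: Y and P on → X on.
Gate 7: M and Y on → F on.
X is on, so L turns on (Gate 3).
F and L are on, so Z turns on (Gate 9).
U would need Z, S, and D (Gate 4), but D never turns on. G would need P and U (Gate 8), but U never turns on. Q would need D and K (Gate 13), but D never turns on.

Z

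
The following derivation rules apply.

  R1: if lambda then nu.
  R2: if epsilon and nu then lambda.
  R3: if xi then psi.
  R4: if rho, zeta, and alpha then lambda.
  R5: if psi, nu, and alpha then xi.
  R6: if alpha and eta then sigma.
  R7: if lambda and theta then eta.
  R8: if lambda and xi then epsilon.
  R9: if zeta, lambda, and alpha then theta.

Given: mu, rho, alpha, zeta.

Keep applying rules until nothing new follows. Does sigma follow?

rho, zeta, and alpha hold, so lambda follows (R4).
zeta, lambda, and alpha hold, so theta follows (R9).
From lambda and theta, R7 gives eta.
From alpha and eta, R6 gives sigma.

Yes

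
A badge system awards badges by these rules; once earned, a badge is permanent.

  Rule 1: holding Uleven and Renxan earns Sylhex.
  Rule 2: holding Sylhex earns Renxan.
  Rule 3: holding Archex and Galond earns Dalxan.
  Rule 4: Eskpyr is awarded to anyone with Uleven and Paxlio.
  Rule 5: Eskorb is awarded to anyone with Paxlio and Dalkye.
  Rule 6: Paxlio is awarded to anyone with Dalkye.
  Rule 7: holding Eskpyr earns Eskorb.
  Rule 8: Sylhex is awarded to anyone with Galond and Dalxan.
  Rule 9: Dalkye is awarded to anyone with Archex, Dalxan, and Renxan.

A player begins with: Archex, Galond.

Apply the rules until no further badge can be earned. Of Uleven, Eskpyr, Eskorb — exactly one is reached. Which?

Eskorb

With Archex and Galond, Dalxan is earned (Rule 3).
With Galond and Dalxan, Sylhex is earned (Rule 8).
With Sylhex, Renxan is earned (Rule 2).
With Archex, Dalxan, and Renxan, Dalkye is earned (Rule 9).
With Dalkye, Paxlio is earned (Rule 6).
With Paxlio and Dalkye, Eskorb is earned (Rule 5).
Eskpyr would need Uleven and Paxlio (Rule 4), but Uleven is never earned. No rule produces Uleven, and it is not given.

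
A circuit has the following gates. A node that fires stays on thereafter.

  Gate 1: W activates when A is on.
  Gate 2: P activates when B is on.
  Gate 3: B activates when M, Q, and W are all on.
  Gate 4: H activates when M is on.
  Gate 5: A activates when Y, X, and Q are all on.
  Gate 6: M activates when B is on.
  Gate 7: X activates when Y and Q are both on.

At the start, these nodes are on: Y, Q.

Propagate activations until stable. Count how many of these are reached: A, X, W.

Y and Q are on, so X activates (Gate 7).
Y, X, and Q are on, so A activates (Gate 5).
A is on, so W activates (Gate 1).
A: reached.
X: reached.
W: reached.
All 3 are reached.

3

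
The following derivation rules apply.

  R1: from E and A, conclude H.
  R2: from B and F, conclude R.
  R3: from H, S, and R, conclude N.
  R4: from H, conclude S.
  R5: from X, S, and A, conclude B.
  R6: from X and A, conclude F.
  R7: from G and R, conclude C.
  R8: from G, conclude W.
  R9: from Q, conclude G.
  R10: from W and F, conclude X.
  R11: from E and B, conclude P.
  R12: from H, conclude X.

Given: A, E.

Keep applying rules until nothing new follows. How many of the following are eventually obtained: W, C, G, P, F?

E and A hold, so H follows (R1).
From H, R4 gives S.
From H, R12 gives X.
X and A hold, so F follows (R6).
From X, S, and A, R5 gives B.
E and B hold, so P follows (R11).
W would need G (R8), but G is never established.
C would need G and R (R7), but G is never established.
G would need Q (R9), but Q is never established.
P: reached.
F: reached.
Reached: P and F — 2 of the 5.

2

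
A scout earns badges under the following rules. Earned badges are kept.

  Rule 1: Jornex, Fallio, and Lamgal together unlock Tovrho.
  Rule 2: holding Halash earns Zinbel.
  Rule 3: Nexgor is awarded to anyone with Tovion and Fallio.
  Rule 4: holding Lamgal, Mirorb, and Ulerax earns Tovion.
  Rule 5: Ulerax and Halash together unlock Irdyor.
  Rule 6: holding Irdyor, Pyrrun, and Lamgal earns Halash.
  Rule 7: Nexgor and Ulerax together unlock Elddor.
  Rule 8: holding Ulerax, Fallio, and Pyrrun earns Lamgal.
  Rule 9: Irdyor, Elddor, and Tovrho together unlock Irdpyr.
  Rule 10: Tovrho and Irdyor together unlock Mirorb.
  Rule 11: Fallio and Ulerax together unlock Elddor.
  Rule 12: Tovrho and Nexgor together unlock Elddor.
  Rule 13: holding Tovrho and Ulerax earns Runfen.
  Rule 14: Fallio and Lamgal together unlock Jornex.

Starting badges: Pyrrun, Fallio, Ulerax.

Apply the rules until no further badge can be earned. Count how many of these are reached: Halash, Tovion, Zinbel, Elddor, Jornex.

2

With Fallio and Ulerax, Elddor is earned (Rule 11).
With Ulerax, Fallio, and Pyrrun, Lamgal is earned (Rule 8).
With Fallio and Lamgal, Jornex is earned (Rule 14).
Halash would need Irdyor, Pyrrun, and Lamgal (Rule 6), but Irdyor is never earned.
Tovion would need Lamgal, Mirorb, and Ulerax (Rule 4), but Mirorb is never earned.
Zinbel would need Halash (Rule 2), but Halash is never earned.
Elddor: reached.
Jornex: reached.
Reached: Elddor and Jornex — 2 of the 5.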